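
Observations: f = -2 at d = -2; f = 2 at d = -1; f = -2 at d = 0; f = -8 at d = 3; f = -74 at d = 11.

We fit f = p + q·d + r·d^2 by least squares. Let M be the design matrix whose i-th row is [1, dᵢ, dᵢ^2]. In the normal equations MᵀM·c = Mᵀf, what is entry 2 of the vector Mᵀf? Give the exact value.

-836

Entry 2 ↔ basis d, so (Mᵀf)_{2} = Σᵢ (d)·fᵢ = (-2)·(-2) + (-1)·(2) + (0)·(-2) + (3)·(-8) + (11)·(-74) = -836.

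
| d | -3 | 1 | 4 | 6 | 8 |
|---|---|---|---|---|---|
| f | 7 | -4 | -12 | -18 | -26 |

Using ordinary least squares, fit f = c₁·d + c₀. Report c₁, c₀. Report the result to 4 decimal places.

Setting ∂/∂c₁ … = 0 gives: 126·c₁ + 16·c₀ = -389;  16·c₁ + 5·c₀ = -53.
(Σd·d = 126, Σd = 16, Σ1 = 5, Σd·f = -389, Σf = -53.)
det = 126·5 − 16² = 374.
c₁ = ((-389)·5 − 16·(-53))/374 = -1097/374; c₀ = (126·(-53) − 16·(-389))/374 = -227/187.

c₁ = -2.9332, c₀ = -1.2139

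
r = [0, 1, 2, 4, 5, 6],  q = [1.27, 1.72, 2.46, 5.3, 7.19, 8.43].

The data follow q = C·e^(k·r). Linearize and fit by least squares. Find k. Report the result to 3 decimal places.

k = 0.332

Taking logs, ln q = k·r + ln C, so regress ln q on r.
Σr = 18.0000, Σ(r)² = 82.0000, Σln q = 7.4537, Σr·ln q = 31.6677.
Equations: 82.0000·k + 18.0000·ln C = 31.6677;  18.0000·k + 6·ln C = 7.4537.
Solving (det = 168.0000): k = 0.33238, ln C = 0.24515.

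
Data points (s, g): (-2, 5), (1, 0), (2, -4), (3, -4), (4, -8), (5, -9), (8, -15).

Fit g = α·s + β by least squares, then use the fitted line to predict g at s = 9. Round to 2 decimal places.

ĝ = -17.20

From the data, Σs·s = 123, Σs = 21, Σ1 = 7.
For Aᵀg: Σs·g = -227, Σg = -35.
det = 123·7 − 21² = 420.
α = ((-227)·7 − 21·(-35))/420 = -61/30; β = (123·(-35) − 21·(-227))/420 = 11/10.
At s = 9: ĝ = (-61/30)·(9) + (11/10)·(1) = -86/5.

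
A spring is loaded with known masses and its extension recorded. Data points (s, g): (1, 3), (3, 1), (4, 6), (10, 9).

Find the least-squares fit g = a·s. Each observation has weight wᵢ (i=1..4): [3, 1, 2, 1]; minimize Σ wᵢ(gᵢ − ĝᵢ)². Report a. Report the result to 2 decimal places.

The normal equations are: 144·a = 150.
a = 150/144 = 1.04167.

a = 1.04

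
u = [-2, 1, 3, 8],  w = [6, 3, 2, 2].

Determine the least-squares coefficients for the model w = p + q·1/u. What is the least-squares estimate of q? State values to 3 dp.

The normal system AᵀA·[p, q]ᵀ = Aᵀw is [[4, 23/24]; [23/24, 793/576]]·[p, q]ᵀ = [13, 11/12]ᵀ.
det = 4·(793/576) − (23/24)² = 881/192.
p = (13·(793/576) − (23/24)·(11/12))/(881/192) = 9803/2643; q = (4·(11/12) − (23/24)·13)/(881/192) = -1688/881.

q = -1.916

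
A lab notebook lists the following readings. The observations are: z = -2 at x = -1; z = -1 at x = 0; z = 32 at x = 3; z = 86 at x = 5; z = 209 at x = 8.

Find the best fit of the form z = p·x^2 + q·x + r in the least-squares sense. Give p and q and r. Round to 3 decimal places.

p = 2.965, q = 2.645, r = -1.841

The normal system AᵀA·[p, q, r]ᵀ = Aᵀz is [[4803, 663, 99]; [663, 99, 15]; [99, 15, 5]]·[p, q, r]ᵀ = [15812, 2200, 324]ᵀ.
Row-reducing yields p = 12079/4074, q = 10777/4074, r = -1250/679.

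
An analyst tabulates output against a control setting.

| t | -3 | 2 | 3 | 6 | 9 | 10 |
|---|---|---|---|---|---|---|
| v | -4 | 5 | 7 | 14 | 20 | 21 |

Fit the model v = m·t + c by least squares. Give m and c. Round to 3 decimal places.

m = 1.987, c = 1.557

Normal-equation sums: Σt·t = 239, Σt = 27, Σ1 = 6.
Right-hand side: Σt·v = 517, Σv = 63.
Normal equations: [[239, 27]; [27, 6]]·[m, c]ᵀ = [517, 63]ᵀ.
Δ = 239·6 − 27² = 705.
m = (517·6 − 27·63)/705 = 467/235; c = (239·63 − 27·517)/705 = 366/235.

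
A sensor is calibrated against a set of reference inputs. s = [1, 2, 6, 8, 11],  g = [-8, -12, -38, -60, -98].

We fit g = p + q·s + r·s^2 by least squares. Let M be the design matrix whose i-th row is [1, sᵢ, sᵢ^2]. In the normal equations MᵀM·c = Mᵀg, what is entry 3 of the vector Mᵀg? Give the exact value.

Entry 3 ↔ basis s^2, so (Mᵀg)_{3} = Σᵢ (s^2)·gᵢ = (1)·(-8) + (4)·(-12) + (36)·(-38) + (64)·(-60) + (121)·(-98) = -17122.

-17122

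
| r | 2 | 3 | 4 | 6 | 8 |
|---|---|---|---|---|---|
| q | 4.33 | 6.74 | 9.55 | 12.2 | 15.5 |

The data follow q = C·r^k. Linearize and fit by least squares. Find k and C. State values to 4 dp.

k = 0.9070, C = 2.4493

Taking logs, ln q = k·ln r + ln C, so regress ln q on ln r.
AᵀA = [[11.1437, 7.0493]; [7.0493, 5]], rhs = [16.4217, 10.8724]ᵀ  (here Σln r = 7.0493, Σ(ln r)² = 11.1437, Σln q = 10.8724, Σln r·ln q = 16.4217).
Slope k = (n·Σln r·ln q − Σln r·Σln q)/(n·Σ(ln r)² − (Σln r)²) = (5·16.4217 − 7.0493·10.8724)/6.0265 = 0.90697; ln C = (Σln q − k·Σln r)/n = 0.89580, so C = exp(0.89580) = 2.44929.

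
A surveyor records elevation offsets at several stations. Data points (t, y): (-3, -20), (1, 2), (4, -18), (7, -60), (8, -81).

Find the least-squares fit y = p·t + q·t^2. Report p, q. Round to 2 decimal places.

p = 1.98, q = -1.52

With design matrix M, MᵀM = [[139, 893]; [893, 6835]] and Mᵀy = [-1078, -8590]ᵀ.
Eliminating q: 6835·(row 1) − 893·(row 2) gives 152616·p = 6835·(-1078) − 893·(-8590) = 302740, so p = 75685/38154.
Then q = ((-8590) − 893·(75685/38154))/6835 = -57839/38154.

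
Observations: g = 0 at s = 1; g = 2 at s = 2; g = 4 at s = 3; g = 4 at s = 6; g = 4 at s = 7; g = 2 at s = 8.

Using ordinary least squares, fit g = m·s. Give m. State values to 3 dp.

m = 0.515

Sums needed: Σs·s = 163.
Moment sums: Σs·g = 84.
Hence m = 84 / 163 ≈ 0.515337.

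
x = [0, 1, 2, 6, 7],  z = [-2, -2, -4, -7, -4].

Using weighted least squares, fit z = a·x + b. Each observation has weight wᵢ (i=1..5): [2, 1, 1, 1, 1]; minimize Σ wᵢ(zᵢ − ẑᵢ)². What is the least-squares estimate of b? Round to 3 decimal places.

Sums needed: Σwᵢ·x·x = 90, Σwᵢ·x = 16, Σwᵢ·1 = 6.
Right-hand side: Σwᵢ·x·z = -80, Σwᵢ·z = -21.
Normal equations: [[90, 16]; [16, 6]]·[a, b]ᵀ = [-80, -21]ᵀ.
Eliminating b: 6·(row 1) − 16·(row 2) gives 284·a = 6·(-80) − 16·(-21) = -144, so a = -36/71.
Then b = ((-21) − 16·(-36/71))/6 = -305/142.

b = -2.148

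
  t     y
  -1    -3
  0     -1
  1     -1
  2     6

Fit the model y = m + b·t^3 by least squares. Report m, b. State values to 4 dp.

The normal equations are: 4·m + 8·b = 1;  8·m + 66·b = 50.
(Σ1 = 4, Σt^3 = 8, Σt^3·t^3 = 66, Σy = 1, Σt^3·y = 50.)
det = 4·66 − 8² = 200.
m = (1·66 − 8·50)/200 = -167/100; b = (4·50 − 8·1)/200 = 24/25.

m = -1.6700, b = 0.9600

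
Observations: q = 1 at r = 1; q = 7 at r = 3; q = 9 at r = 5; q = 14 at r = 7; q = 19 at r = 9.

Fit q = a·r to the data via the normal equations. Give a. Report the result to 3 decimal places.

Compute the Gram sums: Σr·r = 165.
And Σr·q = 336.
Normal equations: [[165]]·[a]ᵀ = [336]ᵀ.
Hence a = 336 / 165 ≈ 2.03636.

a = 2.036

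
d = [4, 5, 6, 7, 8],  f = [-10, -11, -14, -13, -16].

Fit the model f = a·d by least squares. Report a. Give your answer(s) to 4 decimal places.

Normal-equation sums: Σd·d = 190.
Right-hand side: Σd·f = -398.
So AᵀA·[a]ᵀ = Aᵀf: [[190]]·[a]ᵀ = [-398]ᵀ.
Hence a = -398 / 190 ≈ -2.09474.

a = -2.0947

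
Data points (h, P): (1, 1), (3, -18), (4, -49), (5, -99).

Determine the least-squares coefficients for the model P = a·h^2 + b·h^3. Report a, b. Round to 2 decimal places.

a = 0.83, b = -0.96

From the data, Σh^2·h^2 = 963, Σh^2·h^3 = 4393, Σh^3·h^3 = 20451.
Moment sums: Σh^2·P = -3420, Σh^3·P = -15996.
Normal equations: [[963, 4393]; [4393, 20451]]·[a, b]ᵀ = [-3420, -15996]ᵀ.
Eliminating b: 20451·(row 1) − 4393·(row 2) gives 395864·a = 20451·(-3420) − 4393·(-15996) = 328008, so a = 41001/49483.
Then b = ((-15996) − 4393·(41001/49483))/20451 = -47511/49483.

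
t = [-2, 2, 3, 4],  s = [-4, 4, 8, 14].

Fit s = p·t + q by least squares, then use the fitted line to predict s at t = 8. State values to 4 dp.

From the data, Σt·t = 33, Σt = 7, Σ1 = 4.
Moment sums: Σt·s = 96, Σs = 22.
Normal equations: [[33, 7]; [7, 4]]·[p, q]ᵀ = [96, 22]ᵀ.
Δ = 33·4 − 7² = 83.
p = (96·4 − 7·22)/83 = 230/83; q = (33·22 − 7·96)/83 = 54/83.
At t = 8: ŝ = (230/83)·(8) + (54/83)·(1) = 1894/83.

ŝ = 22.8193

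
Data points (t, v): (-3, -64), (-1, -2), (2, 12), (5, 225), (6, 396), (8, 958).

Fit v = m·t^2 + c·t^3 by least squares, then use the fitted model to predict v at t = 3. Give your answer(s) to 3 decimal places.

v̂ = 44.871

Compute the Gram sums: Σt^2·t^2 = 6115, Σt^2·t^3 = 43457, Σt^3·t^3 = 325219.
Right-hand side: Σt^2·v = 80663, Σt^3·v = 605983.
Determinant 6115·325219 − 43457² = 100203336.
m = (80663·325219 − 43457·605983)/100203336 = -5614613/5566852; c = (6115·605983 − 43457·80663)/100203336 = 11123003/5566852.
At t = 3: v̂ = (-5614613/5566852)·(9) + (11123003/5566852)·(27) = 62447391/1391713.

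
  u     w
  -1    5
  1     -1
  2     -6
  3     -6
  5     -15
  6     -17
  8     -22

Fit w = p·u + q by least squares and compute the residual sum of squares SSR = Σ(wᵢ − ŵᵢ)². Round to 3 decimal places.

SSR = 7.527

Sums needed: Σu·u = 140, Σu = 24, Σ1 = 7.
For Xᵀw: Σu·w = -389, Σw = -62.
Δ = 140·7 − 24² = 404.
p = ((-389)·7 − 24·(-62))/404 = -1235/404; q = (140·(-62) − 24·(-389))/404 = 164/101.
Residuals: 129/404, 175/404, -305/202, 625/404, -541/404, -57/202, 84/101; SSR = 3041/404.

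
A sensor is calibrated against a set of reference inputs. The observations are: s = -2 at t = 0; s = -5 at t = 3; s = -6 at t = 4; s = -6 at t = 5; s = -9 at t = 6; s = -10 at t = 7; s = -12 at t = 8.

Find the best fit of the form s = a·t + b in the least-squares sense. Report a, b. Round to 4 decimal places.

a = -1.2270, b = -1.3586

From the data, Σt·t = 199, Σt = 33, Σ1 = 7.
For Mᵀs: Σt·s = -289, Σs = -50.
det = 199·7 − 33² = 304.
a = ((-289)·7 − 33·(-50))/304 = -373/304; b = (199·(-50) − 33·(-289))/304 = -413/304.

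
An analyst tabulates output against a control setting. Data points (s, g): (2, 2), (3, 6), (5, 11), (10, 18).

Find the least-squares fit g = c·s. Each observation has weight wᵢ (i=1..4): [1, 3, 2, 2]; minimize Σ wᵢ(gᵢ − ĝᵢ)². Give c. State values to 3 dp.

Compute the Gram sums: Σwᵢ·s·s = 281.
And Σwᵢ·s·g = 528.
Hence c = 528 / 281 ≈ 1.879.

c = 1.879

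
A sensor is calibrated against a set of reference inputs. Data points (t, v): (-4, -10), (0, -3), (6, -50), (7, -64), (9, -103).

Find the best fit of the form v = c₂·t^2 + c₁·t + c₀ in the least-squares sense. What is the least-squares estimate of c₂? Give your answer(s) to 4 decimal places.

c₂ = -1.0193

Sums needed: Σt^2·t^2 = 10514, Σt^2·t = 1224, Σt^2 = 182, Σt·t = 182, Σt = 18, Σ1 = 5.
Right-hand side: Σt^2·v = -13439, Σt·v = -1635, Σv = -230.
AᵀA·[c₂, c₁, c₀]ᵀ = Aᵀv becomes [[10514, 1224, 182]; [1224, 182, 18]; [182, 18, 5]]·[c₂, c₁, c₀]ᵀ = [-13439, -1635, -230]ᵀ.
Inverting the 3×3 Gram matrix, [c₂, c₁, c₀]ᵀ = [-112359/110234, -213729/110234, -105736/55117]ᵀ.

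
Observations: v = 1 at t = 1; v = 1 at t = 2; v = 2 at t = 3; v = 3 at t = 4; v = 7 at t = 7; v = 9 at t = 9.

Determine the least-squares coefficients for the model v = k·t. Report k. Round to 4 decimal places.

k = 0.9438

Sums needed: Σt·t = 160.
For Aᵀv: Σt·v = 151.
Hence k = 151 / 160 ≈ 0.94375.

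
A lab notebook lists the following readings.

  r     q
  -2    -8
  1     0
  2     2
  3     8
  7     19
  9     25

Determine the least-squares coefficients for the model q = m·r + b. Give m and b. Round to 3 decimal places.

Entries of AᵀA: Σr·r = 148, Σr = 20, Σ1 = 6.
Moment sums: Σr·q = 402, Σq = 46.
AᵀA·[m, b]ᵀ = Aᵀq becomes [[148, 20]; [20, 6]]·[m, b]ᵀ = [402, 46]ᵀ.
Determinant 148·6 − 20² = 488.
m = (402·6 − 20·46)/488 = 373/122; b = (148·46 − 20·402)/488 = -154/61.

m = 3.057, b = -2.525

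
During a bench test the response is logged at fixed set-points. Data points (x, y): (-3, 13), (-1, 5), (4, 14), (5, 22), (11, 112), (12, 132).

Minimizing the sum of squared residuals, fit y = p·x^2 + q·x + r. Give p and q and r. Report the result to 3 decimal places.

p = 0.978, q = -0.862, r = 2.176

Entries of AᵀA: Σx^2·x^2 = 36340, Σx^2·x = 3220, Σx^2 = 316, Σx·x = 316, Σx = 28, Σ1 = 6.
And Σx^2·y = 33456, Σx·y = 2938, Σy = 298.
Inverting the 3×3 Gram matrix, [p, q, r]ᵀ = [20153/20604, -1045/1212, 37/17]ᵀ.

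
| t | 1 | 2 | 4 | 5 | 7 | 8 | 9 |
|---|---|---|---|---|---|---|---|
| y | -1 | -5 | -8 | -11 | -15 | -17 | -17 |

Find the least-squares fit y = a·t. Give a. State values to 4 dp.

a = -2.0500

Compute the Gram sums: Σt·t = 240.
For Mᵀy: Σt·y = -492.
So MᵀM·[a]ᵀ = Mᵀy: [[240]]·[a]ᵀ = [-492]ᵀ.
Hence a = -492 / 240 ≈ -2.05.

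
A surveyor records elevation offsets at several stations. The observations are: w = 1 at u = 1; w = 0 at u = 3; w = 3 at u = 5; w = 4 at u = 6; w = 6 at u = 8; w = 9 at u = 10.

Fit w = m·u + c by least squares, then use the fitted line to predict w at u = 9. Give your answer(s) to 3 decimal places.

Compute the Gram sums: Σu·u = 235, Σu = 33, Σ1 = 6.
And Σu·w = 178, Σw = 23.
Eliminating c: 6·(row 1) − 33·(row 2) gives 321·m = 6·178 − 33·23 = 309, so m = 103/107.
Then c = (23 − 33·(103/107))/6 = -469/321.
At u = 9: ŵ = (103/107)·(9) + (-469/321)·(1) = 2312/321.

ŵ = 7.202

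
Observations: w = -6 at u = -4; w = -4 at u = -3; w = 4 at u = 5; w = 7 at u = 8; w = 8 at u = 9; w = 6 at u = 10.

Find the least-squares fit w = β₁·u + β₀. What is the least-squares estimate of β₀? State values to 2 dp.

β₀ = -1.46

Sums needed: Σu·u = 295, Σu = 25, Σ1 = 6.
And Σu·w = 244, Σw = 15.
So AᵀA·[β₁, β₀]ᵀ = Aᵀw: [[295, 25]; [25, 6]]·[β₁, β₀]ᵀ = [244, 15]ᵀ.
det = 295·6 − 25² = 1145.
β₁ = (244·6 − 25·15)/1145 = 1089/1145; β₀ = (295·15 − 25·244)/1145 = -335/229.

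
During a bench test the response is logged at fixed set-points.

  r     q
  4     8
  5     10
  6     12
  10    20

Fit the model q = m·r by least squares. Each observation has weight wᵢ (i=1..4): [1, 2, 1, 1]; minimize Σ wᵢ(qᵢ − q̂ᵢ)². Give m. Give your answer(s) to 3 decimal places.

m = 2.000

With design matrix A, AᵀWA = [[202]] and AᵀWq = [404]ᵀ.
m = 404/202 = 2.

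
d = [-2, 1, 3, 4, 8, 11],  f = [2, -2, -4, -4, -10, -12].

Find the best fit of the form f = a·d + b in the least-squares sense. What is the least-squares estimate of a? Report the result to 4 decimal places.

Normal-equation sums: Σd·d = 215, Σd = 25, Σ1 = 6.
Right-hand side: Σd·f = -246, Σf = -30.
Eliminating b: 6·(row 1) − 25·(row 2) gives 665·a = 6·(-246) − 25·(-30) = -726, so a = -726/665.
Then b = ((-30) − 25·(-726/665))/6 = -60/133.

a = -1.0917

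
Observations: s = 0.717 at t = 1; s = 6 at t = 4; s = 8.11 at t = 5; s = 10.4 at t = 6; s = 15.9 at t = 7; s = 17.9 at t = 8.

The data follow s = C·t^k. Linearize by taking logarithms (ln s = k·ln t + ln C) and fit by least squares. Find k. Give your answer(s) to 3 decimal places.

Taking logs, ln s = k·ln t + ln C, so regress ln s on ln t.
Σln t = 8.8128, Σ(ln t)² = 15.8331, Σln s = 11.5451, Σln t·ln s = 21.4304.
Equations: 15.8331·k + 8.8128·ln C = 21.4304;  8.8128·k + 6·ln C = 11.5451.
Solving (det = 17.3327): k = 1.54834, ln C = -0.35003.

k = 1.548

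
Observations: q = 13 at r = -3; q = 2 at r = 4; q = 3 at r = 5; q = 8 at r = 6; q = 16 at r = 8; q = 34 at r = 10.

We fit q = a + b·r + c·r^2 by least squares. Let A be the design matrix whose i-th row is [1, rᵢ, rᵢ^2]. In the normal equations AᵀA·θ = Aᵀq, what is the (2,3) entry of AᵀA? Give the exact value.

Row 2 ↔ basis r, column 3 ↔ basis r^2, so (AᵀA)_{2,3} = Σᵢ (r)·(r^2) = (-3)·(9) + (4)·(16) + (5)·(25) + (6)·(36) + (8)·(64) + (10)·(100) = 1890.

1890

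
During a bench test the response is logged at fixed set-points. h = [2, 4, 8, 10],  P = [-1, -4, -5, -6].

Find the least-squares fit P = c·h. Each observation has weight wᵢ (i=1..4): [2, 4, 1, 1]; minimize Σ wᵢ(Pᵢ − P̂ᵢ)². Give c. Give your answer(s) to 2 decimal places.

The normal equations are: 236·c = -168.
c = (-168)/236 = -0.711864.

c = -0.71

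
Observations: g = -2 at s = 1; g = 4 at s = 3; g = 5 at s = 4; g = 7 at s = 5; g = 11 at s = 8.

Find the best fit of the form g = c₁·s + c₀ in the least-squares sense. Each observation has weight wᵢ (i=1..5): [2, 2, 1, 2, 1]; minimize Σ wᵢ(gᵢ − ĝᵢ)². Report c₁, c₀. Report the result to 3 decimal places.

Normal-equation sums: Σwᵢ·s·s = 150, Σwᵢ·s = 30, Σwᵢ·1 = 8.
Moment sums: Σwᵢ·s·g = 198, Σwᵢ·g = 34.
MᵀWM·[c₁, c₀]ᵀ = MᵀWg becomes [[150, 30]; [30, 8]]·[c₁, c₀]ᵀ = [198, 34]ᵀ.
Δ = 150·8 − 30² = 300.
c₁ = (198·8 − 30·34)/300 = 47/25; c₀ = (150·34 − 30·198)/300 = -14/5.

c₁ = 1.880, c₀ = -2.800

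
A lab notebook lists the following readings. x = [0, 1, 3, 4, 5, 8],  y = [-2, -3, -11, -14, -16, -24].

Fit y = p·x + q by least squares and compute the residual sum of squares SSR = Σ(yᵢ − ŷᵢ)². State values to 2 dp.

From the data, Σx·x = 115, Σx = 21, Σ1 = 6.
For Mᵀy: Σx·y = -364, Σy = -70.
So MᵀM·[p, q]ᵀ = Mᵀy: [[115, 21]; [21, 6]]·[p, q]ᵀ = [-364, -70]ᵀ.
det = 115·6 − 21² = 249.
p = ((-364)·6 − 21·(-70))/249 = -238/83; q = (115·(-70) − 21·(-364))/249 = -406/249.
Residuals: -92/249, 373/249, -191/249, -224/249, -8/249, 142/249; SSR = 1022/249.

SSR = 4.10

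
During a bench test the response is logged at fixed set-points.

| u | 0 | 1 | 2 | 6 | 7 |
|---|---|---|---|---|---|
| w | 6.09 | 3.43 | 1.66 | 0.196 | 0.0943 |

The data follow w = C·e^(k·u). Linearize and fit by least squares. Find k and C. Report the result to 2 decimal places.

Taking logs, ln w = k·u + ln C, so regress ln w on u.
AᵀA = [[90.0000, 16.0000]; [16.0000, 5]], rhs = [-24.0606, -0.4449]ᵀ  (here Σu = 16.0000, Σ(u)² = 90.0000, Σln w = -0.4449, Σu·ln w = -24.0606).
Δ = 90.0000·5 − (16.0000)² = 194.0000; k = (-24.0606·5 − 16.0000·-0.4449)/194.0000 = -0.58343, ln C = (90.0000·-0.4449 − 16.0000·-24.0606)/194.0000 = 1.77798, so C = exp(1.77798) = 5.91792.

k = -0.58, C = 5.92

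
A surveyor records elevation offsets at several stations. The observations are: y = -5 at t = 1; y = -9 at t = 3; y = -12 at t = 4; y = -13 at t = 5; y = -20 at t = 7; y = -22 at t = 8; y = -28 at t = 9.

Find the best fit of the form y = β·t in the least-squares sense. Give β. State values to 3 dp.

β = -2.910

Sums needed: Σt·t = 245.
And Σt·y = -713.
Normal equations: [[245]]·[β]ᵀ = [-713]ᵀ.
Hence β = -713 / 245 ≈ -2.9102.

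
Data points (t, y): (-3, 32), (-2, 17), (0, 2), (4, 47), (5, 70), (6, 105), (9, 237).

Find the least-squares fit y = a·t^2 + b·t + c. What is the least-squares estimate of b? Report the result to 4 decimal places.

b = -1.1103

From the data, Σt^2·t^2 = 8835, Σt^2·t = 1099, Σt^2 = 171, Σt·t = 171, Σt = 19, Σ1 = 7.
Right-hand side: Σt^2·y = 25835, Σt·y = 3171, Σy = 510.
So MᵀM·[a, b, c]ᵀ = Mᵀy: [[8835, 1099, 171]; [1099, 171, 19]; [171, 19, 7]]·[a, b, c]ᵀ = [25835, 3171, 510]ᵀ.
Row-reducing yields a = 36847/12188, b = -3383/3047, c = 24593/12188.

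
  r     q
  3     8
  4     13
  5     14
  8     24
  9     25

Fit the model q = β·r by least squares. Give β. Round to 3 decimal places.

Forming MᵀM = [[195]] and Mᵀq = [563]ᵀ gives MᵀM·[β]ᵀ = Mᵀq.
β = 563/195 = 2.88718.

β = 2.887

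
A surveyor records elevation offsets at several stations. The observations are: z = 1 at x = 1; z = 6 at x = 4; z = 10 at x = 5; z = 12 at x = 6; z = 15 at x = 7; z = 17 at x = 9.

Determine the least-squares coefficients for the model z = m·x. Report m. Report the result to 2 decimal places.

Entries of AᵀA: Σx·x = 208.
Moment sums: Σx·z = 405.
Normal equations: [[208]]·[m]ᵀ = [405]ᵀ.
Hence m = 405 / 208 ≈ 1.94712.

m = 1.95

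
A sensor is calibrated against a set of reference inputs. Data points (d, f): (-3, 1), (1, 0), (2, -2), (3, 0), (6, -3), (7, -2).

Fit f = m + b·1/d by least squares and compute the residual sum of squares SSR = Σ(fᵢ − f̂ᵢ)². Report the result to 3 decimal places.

SSR = 11.902

Forming MᵀM = [[6, 38/21]; [38/21, 149/98]] and Mᵀf = [-6, -89/42]ᵀ gives MᵀM·[m, b]ᵀ = Mᵀf.
Determinant 6·(149/98) − (38/21)² = 2579/441.
m = ((-6)·(149/98) − (38/21)·(-89/42))/(2579/441) = -2332/2579; b = (6·(-89/42) − (38/21)·(-6))/(2579/441) = -819/2579.
Residuals: 4638/2579, 3151/2579, -4833/5158, 2605/2579, -10537/5158, -2709/2579; SSR = 61389/5158.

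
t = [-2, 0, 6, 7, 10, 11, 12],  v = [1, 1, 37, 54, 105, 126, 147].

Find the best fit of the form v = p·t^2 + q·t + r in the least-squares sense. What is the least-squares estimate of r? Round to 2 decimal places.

Forming XᵀX = [[49090, 4610, 454]; [4610, 454, 44]; [454, 44, 7]] and Xᵀv = [50896, 4798, 471]ᵀ gives XᵀX·[p, q, r]ᵀ = Xᵀv.
Row-reducing yields p = 37267/38988, q = 104597/116964, r = -19277/58482.

r = -0.33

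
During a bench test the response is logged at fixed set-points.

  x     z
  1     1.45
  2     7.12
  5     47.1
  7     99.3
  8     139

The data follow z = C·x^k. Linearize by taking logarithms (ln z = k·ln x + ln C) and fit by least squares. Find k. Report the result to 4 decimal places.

Taking logs, ln z = k·ln x + ln C, so regress ln z on ln x.
Σln x = 6.3279, Σ(ln x)² = 11.1814, Σln z = 15.7194, Σln x·ln z = 26.7691.
Equations: 11.1814·k + 6.3279·ln C = 26.7691;  6.3279·k + 5·ln C = 15.7194.
Slope k = (n·Σln x·ln z − Σln x·Σln z)/(n·Σ(ln x)² − (Σln x)²) = (5·26.7691 − 6.3279·15.7194)/15.8642 = 2.16680; ln C = (Σln z − k·Σln x)/n = 0.40160.

k = 2.1668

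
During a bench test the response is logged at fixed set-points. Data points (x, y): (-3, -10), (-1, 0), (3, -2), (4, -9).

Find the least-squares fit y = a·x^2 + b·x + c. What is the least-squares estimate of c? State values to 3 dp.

Setting ∂/∂a … = 0 gives: 419·a + 63·b + 35·c = -252;  63·a + 35·b + 3·c = -12;  35·a + 3·b + 4·c = -21.
(Σx^2·x^2 = 419, Σx^2·x = 63, Σx^2 = 35, Σx·x = 35, Σx = 3, Σ1 = 4, Σx^2·y = -252, Σx·y = -12, Σy = -21.)
Row-reducing yields a = -2373/2342, b = 2931/2342, c = 3135/1171.

c = 2.677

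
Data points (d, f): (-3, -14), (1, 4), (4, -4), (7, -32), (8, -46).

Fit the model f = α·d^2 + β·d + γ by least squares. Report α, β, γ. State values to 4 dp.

The normal system MᵀM·[α, β, γ]ᵀ = Mᵀf is [[6835, 893, 139]; [893, 139, 17]; [139, 17, 5]]·[α, β, γ]ᵀ = [-4698, -562, -92]ᵀ.
Row-reducing yields α = -10787/10077, β = 24922/10077, γ = 9909/3359.

α = -1.0705, β = 2.4732, γ = 2.9500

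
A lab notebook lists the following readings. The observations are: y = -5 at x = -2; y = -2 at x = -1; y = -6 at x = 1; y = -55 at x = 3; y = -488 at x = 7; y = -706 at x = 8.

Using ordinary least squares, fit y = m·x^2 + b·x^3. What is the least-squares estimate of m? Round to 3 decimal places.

m = -2.976

Normal-equation sums: Σx^2·x^2 = 6596, Σx^2·x^3 = 49786, Σx^3·x^3 = 380588.
Moment sums: Σx^2·y = -69619, Σx^3·y = -530305.
det = 6596·380588 − 49786² = 31712652.
m = ((-69619)·380588 − 49786·(-530305))/31712652 = -47195621/15856326; b = (6596·(-530305) − 49786·(-69619))/31712652 = -15920123/15856326.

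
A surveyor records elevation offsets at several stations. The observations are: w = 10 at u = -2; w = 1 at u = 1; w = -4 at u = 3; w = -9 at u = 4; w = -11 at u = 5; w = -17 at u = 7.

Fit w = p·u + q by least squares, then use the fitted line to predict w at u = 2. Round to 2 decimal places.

Sums needed: Σu·u = 104, Σu = 18, Σ1 = 6.
For Xᵀw: Σu·w = -241, Σw = -30.
Normal equations: [[104, 18]; [18, 6]]·[p, q]ᵀ = [-241, -30]ᵀ.
Eliminating q: 6·(row 1) − 18·(row 2) gives 300·p = 6·(-241) − 18·(-30) = -906, so p = -151/50.
Then q = ((-30) − 18·(-151/50))/6 = 203/50.
At u = 2: ŵ = (-151/50)·(2) + (203/50)·(1) = -99/50.

ŵ = -1.98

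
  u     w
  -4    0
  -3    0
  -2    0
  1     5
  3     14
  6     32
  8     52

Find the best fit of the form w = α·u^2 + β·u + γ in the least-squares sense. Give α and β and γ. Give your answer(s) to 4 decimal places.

α = 0.4752, β = 2.3173, γ = 2.2986

Compute the Gram sums: Σu^2·u^2 = 5827, Σu^2·u = 657, Σu^2 = 139, Σu·u = 139, Σu = 9, Σ1 = 7.
For Xᵀw: Σu^2·w = 4611, Σu·w = 655, Σw = 103.
Row-reducing yields α = 67381/141792, β = 109523/47264, γ = 40741/17724.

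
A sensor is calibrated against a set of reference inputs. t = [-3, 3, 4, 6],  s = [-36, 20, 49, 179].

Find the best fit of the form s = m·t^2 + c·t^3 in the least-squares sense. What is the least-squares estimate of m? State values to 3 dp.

m = -0.937

From the data, Σt^2·t^2 = 1714, Σt^2·t^3 = 8800, Σt^3·t^3 = 52210.
Right-hand side: Σt^2·s = 7084, Σt^3·s = 43312.
Normal equations: [[1714, 8800]; [8800, 52210]]·[m, c]ᵀ = [7084, 43312]ᵀ.
det = 1714·52210 − 8800² = 12047940.
m = (7084·52210 − 8800·43312)/12047940 = -62722/66933; c = (1714·43312 − 8800·7084)/12047940 = 330488/334665.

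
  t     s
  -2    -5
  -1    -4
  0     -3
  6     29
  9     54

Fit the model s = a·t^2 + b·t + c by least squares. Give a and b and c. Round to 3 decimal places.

Normal-equation sums: Σt^2·t^2 = 7874, Σt^2·t = 936, Σt^2 = 122, Σt·t = 122, Σt = 12, Σ1 = 5.
Right-hand side: Σt^2·s = 5394, Σt·s = 674, Σs = 71.
AᵀA·[a, b, c]ᵀ = Aᵀs becomes [[7874, 936, 122]; [936, 122, 12]; [122, 12, 5]]·[a, b, c]ᵀ = [5394, 674, 71]ᵀ.
Solving the 3×3 system (Gaussian elimination) gives a = 586/1443, b = 1251/481, c = -2815/1443.

a = 0.406, b = 2.601, c = -1.951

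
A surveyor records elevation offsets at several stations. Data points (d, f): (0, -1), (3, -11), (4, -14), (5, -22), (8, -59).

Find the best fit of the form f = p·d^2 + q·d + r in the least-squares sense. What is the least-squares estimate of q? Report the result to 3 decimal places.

The normal system XᵀX·[p, q, r]ᵀ = Xᵀf is [[5058, 728, 114]; [728, 114, 20]; [114, 20, 5]]·[p, q, r]ᵀ = [-4649, -671, -107]ᵀ.
Row-reducing yields p = -1327/1414, q = 8671/24038, r = -17376/12019.

q = 0.361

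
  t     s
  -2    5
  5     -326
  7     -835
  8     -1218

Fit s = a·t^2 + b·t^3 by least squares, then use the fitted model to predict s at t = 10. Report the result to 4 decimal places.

Normal-equation sums: Σt^2·t^2 = 7138, Σt^2·t^3 = 52668, Σt^3·t^3 = 395482.
Moment sums: Σt^2·s = -126997, Σt^3·s = -950811.
Eliminating b: 395482·(row 1) − 52668·(row 2) gives 49032292·a = 395482·(-126997) − 52668·(-950811) = -147713806, so a = -73856903/24516146.
Then b = ((-950811) − 52668·(-73856903/24516146))/395482 = -49105461/24516146.
At t = 10: ŝ = (-73856903/24516146)·(100) + (-49105461/24516146)·(1000) = -28245575650/12258073.

ŝ = -2304.2427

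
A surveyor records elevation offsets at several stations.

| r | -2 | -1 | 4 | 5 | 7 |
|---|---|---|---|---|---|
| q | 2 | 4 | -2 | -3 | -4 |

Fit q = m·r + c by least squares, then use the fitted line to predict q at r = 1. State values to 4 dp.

Entries of XᵀX: Σr·r = 95, Σr = 13, Σ1 = 5.
Right-hand side: Σr·q = -59, Σq = -3.
Normal equations: [[95, 13]; [13, 5]]·[m, c]ᵀ = [-59, -3]ᵀ.
det = 95·5 − 13² = 306.
m = ((-59)·5 − 13·(-3))/306 = -128/153; c = (95·(-3) − 13·(-59))/306 = 241/153.
At r = 1: q̂ = (-128/153)·(1) + (241/153)·(1) = 113/153.

q̂ = 0.7386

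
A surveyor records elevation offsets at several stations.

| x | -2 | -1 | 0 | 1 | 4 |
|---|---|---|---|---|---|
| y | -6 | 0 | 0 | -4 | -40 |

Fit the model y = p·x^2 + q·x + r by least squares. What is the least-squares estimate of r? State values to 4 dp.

r = -0.0094

Sums needed: Σx^2·x^2 = 274, Σx^2·x = 56, Σx^2 = 22, Σx·x = 22, Σx = 2, Σ1 = 5.
And Σx^2·y = -668, Σx·y = -152, Σy = -50.
So MᵀM·[p, q, r]ᵀ = Mᵀy: [[274, 56, 22]; [56, 22, 2]; [22, 2, 5]]·[p, q, r]ᵀ = [-668, -152, -50]ᵀ.
Solving the 3×3 system (Gaussian elimination) gives p = -4084/1911, q = -2806/1911, r = -6/637.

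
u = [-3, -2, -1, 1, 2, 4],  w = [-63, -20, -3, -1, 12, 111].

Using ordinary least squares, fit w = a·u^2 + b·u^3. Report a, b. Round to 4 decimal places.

XᵀX·[a, b]ᵀ = Xᵀw reads: 371·a + 781·b = 1173;  781·a + 4955·b = 9063.
(Σu^2·u^2 = 371, Σu^2·u^3 = 781, Σu^3·u^3 = 4955, Σu^2·w = 1173, Σu^3·w = 9063.)
Δ = 371·4955 − 781² = 1228344.
a = (1173·4955 − 781·9063)/1228344 = -105499/102362; b = (371·9063 − 781·1173)/1228344 = 203855/102362.

a = -1.0306, b = 1.9915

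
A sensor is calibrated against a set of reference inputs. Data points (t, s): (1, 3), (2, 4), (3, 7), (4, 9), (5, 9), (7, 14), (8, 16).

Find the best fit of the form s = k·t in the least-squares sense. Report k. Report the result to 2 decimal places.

Setting ∂/∂k … = 0 gives: 168·k = 339.
Hence k = 339 / 168 ≈ 2.01786.

k = 2.02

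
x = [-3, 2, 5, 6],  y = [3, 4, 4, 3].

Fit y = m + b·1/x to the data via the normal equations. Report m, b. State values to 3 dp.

Compute the Gram sums: Σ1 = 4, Σ1/x = 8/15, Σ1/x·1/x = 193/450.
Right-hand side: Σy = 14, Σ1/x·y = 23/10.
Normal equations: [[4, 8/15]; [8/15, 193/450]]·[m, b]ᵀ = [14, 23/10]ᵀ.
Eliminating b: (193/450)·(row 1) − (8/15)·(row 2) gives (322/225)·m = (193/450)·14 − (8/15)·(23/10) = 43/9, so m = 1075/322.
Then b = ((23/10) − (8/15)·(1075/322))/(193/450) = 195/161.

m = 3.339, b = 1.211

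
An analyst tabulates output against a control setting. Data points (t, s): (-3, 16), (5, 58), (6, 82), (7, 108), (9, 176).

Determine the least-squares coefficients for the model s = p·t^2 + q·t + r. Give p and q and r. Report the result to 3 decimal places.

p = 2.016, q = 1.215, r = 1.515

With design matrix X, XᵀX = [[10964, 1386, 200]; [1386, 200, 24]; [200, 24, 5]] and Xᵀs = [24094, 3074, 440]ᵀ.
Row-reducing yields p = 25157/12477, q = 5055/4159, r = 18904/12477.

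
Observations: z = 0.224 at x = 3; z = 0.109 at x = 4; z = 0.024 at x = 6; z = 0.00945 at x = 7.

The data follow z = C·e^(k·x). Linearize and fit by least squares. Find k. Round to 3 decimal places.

With ln zᵢ as the transformed response and xᵢ as the regressor:
Σx = 20.0000, Σ(x)² = 110.0000, Σln z = -12.1040, Σx·ln z = -68.3643.
Equations: 110.0000·k + 20.0000·ln C = -68.3643;  20.0000·k + 4·ln C = -12.1040.
Solving (det = 40.0000): k = -0.78446, ln C = 0.89629.

k = -0.784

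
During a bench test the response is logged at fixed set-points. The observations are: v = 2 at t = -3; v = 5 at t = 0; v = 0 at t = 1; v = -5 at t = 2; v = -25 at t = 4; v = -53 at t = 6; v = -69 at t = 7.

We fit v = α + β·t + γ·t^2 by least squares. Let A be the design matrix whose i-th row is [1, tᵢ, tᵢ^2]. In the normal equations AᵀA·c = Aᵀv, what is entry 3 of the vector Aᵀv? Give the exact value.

-5691

Entry 3 ↔ basis t^2, so (Aᵀv)_{3} = Σᵢ (t^2)·vᵢ = (9)·(2) + (0)·(5) + (1)·(0) + (4)·(-5) + (16)·(-25) + (36)·(-53) + (49)·(-69) = -5691.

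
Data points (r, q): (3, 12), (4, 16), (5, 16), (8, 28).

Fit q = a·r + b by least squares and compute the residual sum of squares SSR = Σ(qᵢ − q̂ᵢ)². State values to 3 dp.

SSR = 5.714

Normal-equation sums: Σr·r = 114, Σr = 20, Σ1 = 4.
And Σr·q = 404, Σq = 72.
Eliminating b: 4·(row 1) − 20·(row 2) gives 56·a = 4·404 − 20·72 = 176, so a = 22/7.
Then b = (72 − 20·(22/7))/4 = 16/7.
Residuals: 2/7, 8/7, -2, 4/7; SSR = 40/7.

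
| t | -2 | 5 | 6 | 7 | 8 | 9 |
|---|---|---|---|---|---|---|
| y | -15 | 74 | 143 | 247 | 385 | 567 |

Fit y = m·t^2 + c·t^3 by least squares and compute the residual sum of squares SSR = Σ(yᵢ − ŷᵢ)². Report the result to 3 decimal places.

Setting ∂/∂m … = 0 gives: 14995·m + 119493·c = 89608;  119493·m + 973579·c = 735442.
Eliminating c: 973579·(row 1) − 119493·(row 2) gives 320240056·m = 973579·89608 − 119493·735442 = -639703874, so m = -319851937/160120028.
Then c = (735442 − 119493·(-319851937/160120028))/973579 = 160212023/160120028.
Residuals: 39825878/40030007, -90661189/80060014, -48490808/40030007, 67416985/40030007, 22044743/40030007, -49250997/80060014; SSR = 581051987/80060014.

SSR = 7.258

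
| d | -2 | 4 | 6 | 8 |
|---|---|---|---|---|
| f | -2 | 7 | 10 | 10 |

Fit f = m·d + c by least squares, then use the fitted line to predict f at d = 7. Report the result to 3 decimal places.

f̂ = 10.107

The normal equations are: 120·m + 16·c = 172;  16·m + 4·c = 25.
Δ = 120·4 − 16² = 224.
m = (172·4 − 16·25)/224 = 9/7; c = (120·25 − 16·172)/224 = 31/28.
At d = 7: f̂ = (9/7)·(7) + (31/28)·(1) = 283/28.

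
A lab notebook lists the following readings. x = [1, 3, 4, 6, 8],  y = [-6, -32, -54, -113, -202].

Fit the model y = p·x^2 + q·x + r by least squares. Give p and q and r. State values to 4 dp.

Normal-equation sums: Σx^2·x^2 = 5730, Σx^2·x = 820, Σx^2 = 126, Σx·x = 126, Σx = 22, Σ1 = 5.
Right-hand side: Σx^2·y = -18154, Σx·y = -2612, Σy = -407.
AᵀA·[p, q, r]ᵀ = Aᵀy becomes [[5730, 820, 126]; [820, 126, 22]; [126, 22, 5]]·[p, q, r]ᵀ = [-18154, -2612, -407]ᵀ.
Row-reducing yields p = -15624/5071, q = -499/5071, r = -16859/5071.

p = -3.0810, q = -0.0984, r = -3.3246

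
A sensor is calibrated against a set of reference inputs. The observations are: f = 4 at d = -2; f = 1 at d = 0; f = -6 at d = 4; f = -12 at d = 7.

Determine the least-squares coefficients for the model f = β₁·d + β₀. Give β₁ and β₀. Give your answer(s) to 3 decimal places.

Forming XᵀX = [[69, 9]; [9, 4]] and Xᵀf = [-116, -13]ᵀ gives XᵀX·[β₁, β₀]ᵀ = Xᵀf.
det = 69·4 − 9² = 195.
β₁ = ((-116)·4 − 9·(-13))/195 = -347/195; β₀ = (69·(-13) − 9·(-116))/195 = 49/65.

β₁ = -1.779, β₀ = 0.754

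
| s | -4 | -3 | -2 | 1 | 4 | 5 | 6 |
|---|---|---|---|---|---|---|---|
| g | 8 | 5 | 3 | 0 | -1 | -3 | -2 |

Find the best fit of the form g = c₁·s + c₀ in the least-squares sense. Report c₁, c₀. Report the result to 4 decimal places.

Normal-equation sums: Σs·s = 107, Σs = 7, Σ1 = 7.
And Σs·g = -84, Σg = 10.
MᵀM·[c₁, c₀]ᵀ = Mᵀg becomes [[107, 7]; [7, 7]]·[c₁, c₀]ᵀ = [-84, 10]ᵀ.
det = 107·7 − 7² = 700.
c₁ = ((-84)·7 − 7·10)/700 = -47/50; c₀ = (107·10 − 7·(-84))/700 = 829/350.

c₁ = -0.9400, c₀ = 2.3686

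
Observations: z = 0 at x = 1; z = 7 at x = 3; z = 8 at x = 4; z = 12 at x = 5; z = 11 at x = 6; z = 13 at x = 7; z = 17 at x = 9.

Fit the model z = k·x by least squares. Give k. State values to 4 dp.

k = 1.9493

From the data, Σx·x = 217.
Moment sums: Σx·z = 423.
AᵀA·[k]ᵀ = Aᵀz becomes [[217]]·[k]ᵀ = [423]ᵀ.
Hence k = 423 / 217 ≈ 1.94931.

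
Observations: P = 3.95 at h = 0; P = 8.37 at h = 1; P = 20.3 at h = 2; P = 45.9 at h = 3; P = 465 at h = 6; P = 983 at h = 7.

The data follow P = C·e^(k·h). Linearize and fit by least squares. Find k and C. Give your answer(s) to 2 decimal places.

With ln Pᵢ as the transformed response and hᵢ as the regressor:
Σh = 19.0000, Σ(h)² = 99.0000, Σln P = 23.3681, Σh·ln P = 104.7118.
Equations: 99.0000·k + 19.0000·ln C = 104.7118;  19.0000·k + 6·ln C = 23.3681.
Slope k = (n·Σh·ln P − Σh·Σln P)/(n·Σ(h)² − (Σh)²) = (6·104.7118 − 19.0000·23.3681)/233.0000 = 0.79089; ln C = (Σln P − k·Σh)/n = 1.39021, so C = exp(1.39021) = 4.01568.

k = 0.79, C = 4.02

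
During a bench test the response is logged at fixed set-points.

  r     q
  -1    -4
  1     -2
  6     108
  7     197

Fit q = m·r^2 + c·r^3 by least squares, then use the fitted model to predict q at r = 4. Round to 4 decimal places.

Normal-equation sums: Σr^2·r^2 = 3699, Σr^2·r^3 = 24583, Σr^3·r^3 = 164307.
For Aᵀq: Σr^2·q = 13535, Σr^3·q = 90901.
AᵀA·[m, c]ᵀ = Aᵀq becomes [[3699, 24583]; [24583, 164307]]·[m, c]ᵀ = [13535, 90901]ᵀ.
Eliminating c: 164307·(row 1) − 24583·(row 2) gives 3447704·m = 164307·13535 − 24583·90901 = -10724038, so m = -412463/132604.
Then c = (90901 − 24583·(-412463/132604))/164307 = 1755947/1723852.
At r = 4: q̂ = (-412463/132604)·(16) + (1755947/1723852)·(64) = 6647076/430963.

q̂ = 15.4238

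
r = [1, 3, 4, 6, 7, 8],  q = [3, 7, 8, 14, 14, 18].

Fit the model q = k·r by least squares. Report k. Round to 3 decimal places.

k = 2.183

Entries of XᵀX: Σr·r = 175.
Right-hand side: Σr·q = 382.
k = 382/175 = 2.18286.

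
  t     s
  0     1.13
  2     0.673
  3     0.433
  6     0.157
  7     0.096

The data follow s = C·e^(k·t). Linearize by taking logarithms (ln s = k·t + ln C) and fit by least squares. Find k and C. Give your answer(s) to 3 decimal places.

Linearized form: ln s = k·t + ln C. From the 5 transformed points,
Σt = 18.0000, Σ(t)² = 98.0000, Σln s = -5.3057, Σt·ln s = -30.8160.
Equations: 98.0000·k + 18.0000·ln C = -30.8160;  18.0000·k + 5·ln C = -5.3057.
Δ = 98.0000·5 − (18.0000)² = 166.0000; k = (-30.8160·5 − 18.0000·-5.3057)/166.0000 = -0.35287, ln C = (98.0000·-5.3057 − 18.0000·-30.8160)/166.0000 = 0.20920, so C = exp(0.20920) = 1.23269.

k = -0.353, C = 1.233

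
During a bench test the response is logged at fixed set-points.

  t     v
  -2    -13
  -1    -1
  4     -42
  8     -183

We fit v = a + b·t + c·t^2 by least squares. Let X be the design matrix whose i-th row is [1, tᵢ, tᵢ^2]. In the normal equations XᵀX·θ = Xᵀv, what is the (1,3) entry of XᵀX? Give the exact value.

Row 1 ↔ basis 1, column 3 ↔ basis t^2, so (XᵀX)_{1,3} = Σᵢ t^2 = (1)·(4) + (1)·(1) + (1)·(16) + (1)·(64) = 85.

85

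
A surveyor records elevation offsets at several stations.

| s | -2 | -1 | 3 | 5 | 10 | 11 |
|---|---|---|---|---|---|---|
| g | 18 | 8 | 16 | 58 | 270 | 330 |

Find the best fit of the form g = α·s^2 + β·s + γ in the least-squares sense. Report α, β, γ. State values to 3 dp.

α = 3.060, β = -3.609, γ = -0.280

With design matrix M, MᵀM = [[25364, 2474, 260]; [2474, 260, 26]; [260, 26, 6]] and Mᵀg = [68604, 6624, 700]ᵀ.
Inverting the 3×3 Gram matrix, [α, β, γ]ᵀ = [40036/13085, -47226/13085, -3664/13085]ᵀ.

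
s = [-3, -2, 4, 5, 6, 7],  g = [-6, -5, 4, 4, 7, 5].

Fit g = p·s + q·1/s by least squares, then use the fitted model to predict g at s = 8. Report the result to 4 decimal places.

The normal equations are: 139·p + 6·q = 141;  6·p + (90281/176400)·q = 859/105.
(Σs·s = 139, Σs·1/s = 6, Σ1/s·1/s = 90281/176400, Σs·g = 141, Σ1/s·g = 859/105.)
Determinant 139·(90281/176400) − 6² = 6198659/176400.
p = (141·(90281/176400) − 6·(859/105))/(6198659/176400) = 4070901/6198659; q = (139·(859/105) − 6·141)/(6198659/176400) = 51359280/6198659.
At s = 8: ĝ = (4070901/6198659)·(8) + (51359280/6198659)·(1/8) = 38987118/6198659.

ĝ = 6.2896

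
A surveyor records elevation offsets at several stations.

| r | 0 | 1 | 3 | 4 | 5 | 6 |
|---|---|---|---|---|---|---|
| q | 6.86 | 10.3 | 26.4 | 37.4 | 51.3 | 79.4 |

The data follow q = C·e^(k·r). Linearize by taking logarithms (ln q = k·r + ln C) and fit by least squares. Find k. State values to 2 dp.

Linearized form: ln q = k·r + ln C. From the 6 transformed points,
Sums: Σr = 19.0000, Σ(r)² = 87.0000, Σln q = 19.4651, Σr·ln q = 72.5744.
Normal system: [[87.0000, 19.0000]; [19.0000, 6]]·[k, ln C]ᵀ = [72.5744, 19.4651]ᵀ.
Slope k = (n·Σr·ln q − Σr·Σln q)/(n·Σ(r)² − (Σr)²) = (6·72.5744 − 19.0000·19.4651)/161.0000 = 0.40751; ln C = (Σln q − k·Σr)/n = 1.95372.

k = 0.41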